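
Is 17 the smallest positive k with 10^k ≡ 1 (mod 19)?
Powers of 10 mod 19: 10^1≡10, 10^2≡5, 10^3≡12, 10^4≡6, 10^5≡3, 10^6≡11, 10^7≡15, 10^8≡17, 10^9≡18, 10^10≡9, 10^11≡14, 10^12≡7, 10^13≡13, 10^14≡16, 10^15≡8, 10^16≡4, 10^17≡2, 10^18≡1. 10^17≡2≢1, so ord ≠ 17. No, the actual order is 18.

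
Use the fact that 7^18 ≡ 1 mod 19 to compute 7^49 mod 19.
By Fermat: 7^{18} ≡ 1 mod 19. 49 = 2×18 + 13. So 7^{49} ≡ 7^{13} ≡ 7 mod 19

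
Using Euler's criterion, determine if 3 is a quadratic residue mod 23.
By Euler's criterion: 3^{11} ≡ 1 (mod 23). Since this equals 1, 3 is a QR.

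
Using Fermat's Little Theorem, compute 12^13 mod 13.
By Fermat: 12^{12} ≡ 1 mod 13. So 12^{13} = 12^{12} · 12^{1} ≡ 12^{1} ≡ 12 mod 13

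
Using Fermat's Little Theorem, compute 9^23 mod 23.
By Fermat: 9^{22} ≡ 1 mod 23. So 9^{23} = 9^{22} · 9^{1} ≡ 9^{1} ≡ 9 mod 23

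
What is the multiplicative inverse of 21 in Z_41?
Since 41 is prime, by Fermat 21^(-1) ≡ 21^{39} ≡ 2 (mod 41). Verify: 21 × 2 = 42 ≡ 1 (mod 41)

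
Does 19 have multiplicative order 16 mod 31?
Powers of 19 mod 31: 19^1≡19, 19^2≡20, 19^3≡8, 19^4≡28, 19^5≡5, 19^6≡2, 19^7≡7, 19^8≡9, 19^9≡16, 19^10≡25, 19^11≡10, 19^12≡4, 19^13≡14, 19^14≡18, 19^15≡1. Already 19^15≡1, so the order is 15 < 16. No, the actual order is 15.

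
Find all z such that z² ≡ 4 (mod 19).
The square roots of 4 mod 19 are 17 and 2. Verify: 17² = 289 ≡ 4 (mod 19)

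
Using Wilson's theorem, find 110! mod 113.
(112)! = (110)! × (111) × (112) ≡ -1 (mod 113). So (110)! ≡ -1 × [(112)(111)]^(-1) ≡ 56 (mod 113)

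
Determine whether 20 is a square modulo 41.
By Euler's criterion: 20^{20} ≡ 1 (mod 41). Since this equals 1, 20 is a QR.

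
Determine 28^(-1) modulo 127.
Since 127 is prime, by Fermat 28^(-1) ≡ 28^{125} ≡ 59 (mod 127). Verify: 28 × 59 = 1652 ≡ 1 (mod 127)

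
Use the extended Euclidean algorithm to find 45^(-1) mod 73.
Extended GCD: 45(13) + 73(-8) = 1. So 45^(-1) ≡ 13 mod 73. Verify: 45 × 13 = 585 ≡ 1 mod 73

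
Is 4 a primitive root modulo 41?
4^{10} ≡ 1 (mod 41) and 10 < 40, so ord_41(4) = 10 ≠ 40 and 4 is not a primitive root.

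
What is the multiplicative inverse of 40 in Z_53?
Since 53 is prime, by Fermat 40^(-1) ≡ 40^{51} ≡ 4 mod 53. Verify: 40 × 4 = 160 ≡ 1 mod 53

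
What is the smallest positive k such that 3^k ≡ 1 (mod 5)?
Powers of 3 mod 5: 3^1≡3, 3^2≡4, 3^3≡2, 3^4≡1. So the order of 3 is 4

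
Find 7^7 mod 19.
By repeated squaring mod 19: 7^{1}≡7, 7^{2}≡11, 7^{4}≡7. Then 7^{7} = 7^{4+2+1} ≡ 7 × 11 × 7 ≡ 7 mod 19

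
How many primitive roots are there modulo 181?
There are φ(181-1) = φ(180) = 48 primitive roots modulo 181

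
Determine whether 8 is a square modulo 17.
By Euler's criterion: 8^{8} ≡ 1 (mod 17). Since this equals 1, 8 is a QR.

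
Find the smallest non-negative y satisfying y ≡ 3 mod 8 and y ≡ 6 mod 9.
M = 8 × 9 = 72. M₁ = 9, y₁ ≡ 1 mod 8. M₂ = 8, y₂ ≡ 8 mod 9. y = 3×9×1 + 6×8×8 ≡ 51 mod 72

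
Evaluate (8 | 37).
(8/37) = 8^{18} mod 37 = -1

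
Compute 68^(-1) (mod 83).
Since 83 is prime, by Fermat 68^(-1) ≡ 68^{81} ≡ 11 (mod 83). Verify: 68 × 11 = 748 ≡ 1 (mod 83)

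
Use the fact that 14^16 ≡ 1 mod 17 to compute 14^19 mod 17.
By Fermat: 14^{16} ≡ 1 mod 17. So 14^{19} = 14^{16} · 14^{3} ≡ 14^{3} ≡ 7 mod 17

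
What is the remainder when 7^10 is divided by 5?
Using Fermat: 7^{4} ≡ 1 mod 5. 10 ≡ 2 mod 4. So 7^{10} ≡ 7^{2} ≡ 4 mod 5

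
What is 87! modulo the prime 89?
(88)! = (87)! × (88) ≡ -1 mod 89. So (87)! ≡ -1 × (88)^(-1) ≡ (-1)×(-1) = 1 mod 89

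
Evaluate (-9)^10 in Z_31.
By repeated squaring (mod 31): (-9)^{1}≡22, (-9)^{2}≡19, (-9)^{4}≡20, (-9)^{8}≡28. Then (-9)^{10} = (-9)^{8+2} ≡ 28 × 19 ≡ 5 (mod 31)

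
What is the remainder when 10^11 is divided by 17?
By repeated squaring mod 17: 10^{1}≡10, 10^{2}≡15, 10^{4}≡4, 10^{8}≡16. Then 10^{11} = 10^{8+2+1} ≡ 16 × 15 × 10 ≡ 3 mod 17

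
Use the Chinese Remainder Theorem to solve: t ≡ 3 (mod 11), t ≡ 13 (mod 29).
M = 11 × 29 = 319. M₁ = 29, y₁ ≡ 8 (mod 11). M₂ = 11, y₂ ≡ 8 (mod 29). t = 3×29×8 + 13×11×8 ≡ 245 (mod 319)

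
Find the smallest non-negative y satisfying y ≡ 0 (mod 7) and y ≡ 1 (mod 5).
M = 7 × 5 = 35. M₁ = 5, y₁ ≡ 3 (mod 7). M₂ = 7, y₂ ≡ 3 (mod 5). y = 0×5×3 + 1×7×3 ≡ 21 (mod 35)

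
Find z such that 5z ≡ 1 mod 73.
Since 73 is prime, by Fermat 5^(-1) ≡ 5^{71} ≡ 44 mod 73. Verify: 5 × 44 = 220 ≡ 1 mod 73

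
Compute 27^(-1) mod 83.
Since 83 is prime, by Fermat 27^(-1) ≡ 27^{81} ≡ 40 mod 83. Verify: 27 × 40 = 1080 ≡ 1 mod 83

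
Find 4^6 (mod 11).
By repeated squaring (mod 11): 4^{1}≡4, 4^{2}≡5, 4^{4}≡3. Then 4^{6} = 4^{4+2} ≡ 3 × 5 ≡ 4 (mod 11)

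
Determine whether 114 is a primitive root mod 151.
ord_151(114) divides 150. For each prime q|150: 114^{75}≡150, 114^{50}≡32, 114^{30}≡59, none ≡ 1. So 114 has order 150 and is a primitive root mod 151.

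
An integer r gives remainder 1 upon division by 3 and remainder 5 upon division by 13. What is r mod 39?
M = 3 × 13 = 39. M₁ = 13, y₁ ≡ 1 mod 3. M₂ = 3, y₂ ≡ 9 mod 13. r = 1×13×1 + 5×3×9 ≡ 31 mod 39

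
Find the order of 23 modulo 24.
Powers of 23 mod 24: 23^1≡23, 23^2≡1. So the order of 23 is 2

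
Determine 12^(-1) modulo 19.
Since 19 is prime, by Fermat 12^(-1) ≡ 12^{17} ≡ 8 mod 19. Verify: 12 × 8 = 96 ≡ 1 mod 19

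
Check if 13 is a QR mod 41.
By Euler's criterion: 13^{20} ≡ 40 (mod 41). Since this equals -1 (≡ 40), 13 is not a QR.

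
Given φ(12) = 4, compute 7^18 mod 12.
By Euler: 7^{4} ≡ 1 mod 12 since gcd(7, 12) = 1. 18 = 4×4 + 2. So 7^{18} ≡ 7^{2} ≡ 1 mod 12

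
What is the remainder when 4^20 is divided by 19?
Using Fermat: 4^{18} ≡ 1 mod 19. 20 ≡ 2 mod 18. So 4^{20} ≡ 4^{2} ≡ 16 mod 19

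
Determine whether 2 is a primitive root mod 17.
2^{8} ≡ 1 (mod 17) and 8 < 16, so ord_17(2) = 8 ≠ 16 and 2 is not a primitive root.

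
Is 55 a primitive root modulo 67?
55^{33} ≡ 1 (mod 67) and 33 < 66, so ord_67(55) = 33 ≠ 66 and 55 is not a primitive root.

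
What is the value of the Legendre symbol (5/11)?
(5/11) = 5^{5} mod 11 = 1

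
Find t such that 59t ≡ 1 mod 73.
Since 73 is prime, by Fermat 59^(-1) ≡ 59^{71} ≡ 26 mod 73. Verify: 59 × 26 = 1534 ≡ 1 mod 73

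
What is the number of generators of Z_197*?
Number of primitive roots mod 197 = φ(p-1) = φ(196) = 84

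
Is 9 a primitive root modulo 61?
9^{5} ≡ 1 mod 61 and 5 < 60, so ord_61(9) = 5 ≠ 60 and 9 is not a primitive root.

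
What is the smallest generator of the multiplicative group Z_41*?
g = 6. Powers: [6, 36, 11, 25, 27, 39, ...] generates all 40 non-zero residues.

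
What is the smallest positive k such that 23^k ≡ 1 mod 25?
Powers of 23 mod 25: 23^1≡23, 23^2≡4, 23^3≡17, 23^4≡16, 23^5≡18, 23^6≡14, 23^7≡22, 23^8≡6, 23^9≡13, 23^10≡24, 23^11≡2, 23^12≡21, 23^13≡8, 23^14≡9, 23^15≡7, 23^16≡11, 23^17≡3, 23^18≡19, 23^19≡12, 23^20≡1. So the order of 23 is 20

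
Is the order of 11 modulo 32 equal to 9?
Powers of 11 mod 32: 11^1≡11, 11^2≡25, 11^3≡19, 11^4≡17, 11^5≡27, 11^6≡9, 11^7≡3, 11^8≡1. Already 11^8≡1, so the order is 8 < 9. No, the actual order is 8.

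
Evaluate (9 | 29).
(9/29) = 9^{14} mod 29 = 1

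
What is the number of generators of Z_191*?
A prime p has φ(p-1) primitive roots; here φ(190) = 72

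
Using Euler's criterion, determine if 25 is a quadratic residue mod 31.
By Euler's criterion: 25^{15} ≡ 1 (mod 31). Since this equals 1, 25 is a QR.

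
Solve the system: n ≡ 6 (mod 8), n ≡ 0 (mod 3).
M = 8 × 3 = 24. M₁ = 3, y₁ ≡ 3 (mod 8). M₂ = 8, y₂ ≡ 2 (mod 3). n = 6×3×3 + 0×8×2 ≡ 6 (mod 24)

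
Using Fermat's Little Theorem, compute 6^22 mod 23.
By Fermat's Little Theorem, 6^{22} ≡ 1 mod 23 since 23 is prime and gcd(6, 23) = 1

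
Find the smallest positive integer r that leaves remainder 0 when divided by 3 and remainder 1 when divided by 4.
M = 3 × 4 = 12. M₁ = 4, y₁ ≡ 1 (mod 3). M₂ = 3, y₂ ≡ 3 (mod 4). r = 0×4×1 + 1×3×3 ≡ 9 (mod 12)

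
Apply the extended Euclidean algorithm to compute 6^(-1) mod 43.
Extended GCD: 6(-7) + 43(1) = 1. So 6^(-1) ≡ -7 ≡ 36 (mod 43). Verify: 6 × 36 = 216 ≡ 1 (mod 43)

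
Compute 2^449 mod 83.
Using Fermat: 2^{82} ≡ 1 mod 83. 449 ≡ 39 mod 82. So 2^{449} ≡ 2^{39} ≡ 62 mod 83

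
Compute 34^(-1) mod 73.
Since 73 is prime, by Fermat 34^(-1) ≡ 34^{71} ≡ 58 mod 73. Verify: 34 × 58 = 1972 ≡ 1 mod 73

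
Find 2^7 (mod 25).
By repeated squaring (mod 25): 2^{1}≡2, 2^{2}≡4, 2^{4}≡16. Then 2^{7} = 2^{4+2+1} ≡ 16 × 4 × 2 ≡ 3 (mod 25)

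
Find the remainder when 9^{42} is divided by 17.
By Fermat: 9^{16} ≡ 1 (mod 17). 42 = 2×16 + 10. So 9^{42} ≡ 9^{10} ≡ 13 (mod 17)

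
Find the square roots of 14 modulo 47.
The square roots of 14 mod 47 are 25 and 22. Verify: 25² = 625 ≡ 14 (mod 47)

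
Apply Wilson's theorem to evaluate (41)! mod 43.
(42)! = (41)! × (42) ≡ -1 (mod 43). So (41)! ≡ -1 × (42)^(-1) ≡ (-1)×(-1) = 1 (mod 43)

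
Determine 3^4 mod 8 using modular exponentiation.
3^{4} = 81 ≡ 1 (mod 8)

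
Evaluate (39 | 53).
(39/53) = 39^{26} mod 53 = -1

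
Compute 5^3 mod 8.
5^{3} = 125 ≡ 5 (mod 8)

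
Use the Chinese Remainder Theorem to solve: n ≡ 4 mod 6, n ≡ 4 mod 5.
M = 6 × 5 = 30. M₁ = 5, y₁ ≡ 5 mod 6. M₂ = 6, y₂ ≡ 1 mod 5. n = 4×5×5 + 4×6×1 ≡ 4 mod 30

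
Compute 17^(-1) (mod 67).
Since 67 is prime, by Fermat 17^(-1) ≡ 17^{65} ≡ 4 (mod 67). Verify: 17 × 4 = 68 ≡ 1 (mod 67)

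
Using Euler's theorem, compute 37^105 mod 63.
By Euler: 37^{36} ≡ 1 (mod 63) since gcd(37, 63) = 1. 105 = 2×36 + 33. So 37^{105} ≡ 37^{33} ≡ 1 (mod 63)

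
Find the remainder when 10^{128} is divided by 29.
By Fermat: 10^{28} ≡ 1 (mod 29). 128 = 4×28 + 16. So 10^{128} ≡ 10^{16} ≡ 16 (mod 29)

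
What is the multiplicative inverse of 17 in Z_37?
Since 37 is prime, by Fermat 17^(-1) ≡ 17^{35} ≡ 24 mod 37. Verify: 17 × 24 = 408 ≡ 1 mod 37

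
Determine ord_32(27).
Powers of 27 mod 32: 27^1≡27, 27^2≡25, 27^3≡3, 27^4≡17, 27^5≡11, 27^6≡9, 27^7≡19, 27^8≡1. So the order of 27 is 8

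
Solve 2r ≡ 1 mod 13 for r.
Since 13 is prime, by Fermat 2^(-1) ≡ 2^{11} ≡ 7 mod 13. Verify: 2 × 7 = 14 ≡ 1 mod 13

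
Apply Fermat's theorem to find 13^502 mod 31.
By Fermat: 13^{30} ≡ 1 mod 31. 502 ≡ 22 mod 30. So 13^{502} ≡ 13^{22} ≡ 9 mod 31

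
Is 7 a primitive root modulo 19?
7^{3} ≡ 1 mod 19 and 3 < 18, so ord_19(7) = 3 ≠ 18 and 7 is not a primitive root.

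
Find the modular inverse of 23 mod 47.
Since 47 is prime, by Fermat 23^(-1) ≡ 23^{45} ≡ 45 mod 47. Verify: 23 × 45 = 1035 ≡ 1 mod 47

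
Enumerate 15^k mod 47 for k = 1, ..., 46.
15^1, 15^2, ..., 15^{46} mod 47: [15, 37, 38, 6, 43, 34, 40, 36, 23, 16, 5, 28, 44, 2, 30, 27, 29, 12, 39, 21, 33, 25, 46, 32, 10, 9, 41, 4, 13, 7, 11, 24, 31, 42, 19, 3, 45, 17, 20, 18, 35, 8, 26, 14, 22, 1]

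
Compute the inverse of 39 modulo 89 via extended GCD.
Extended GCD: 39(16) + 89(-7) = 1. So 39^(-1) ≡ 16 (mod 89). Verify: 39 × 16 = 624 ≡ 1 (mod 89)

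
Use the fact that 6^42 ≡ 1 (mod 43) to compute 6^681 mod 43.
By Fermat: 6^{42} ≡ 1 (mod 43). 681 ≡ 9 (mod 42). So 6^{681} ≡ 6^{9} ≡ 1 (mod 43)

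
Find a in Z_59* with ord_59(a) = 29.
3 has order 29 mod 59 since 3^{29} ≡ 1 (mod 59) and no smaller power works.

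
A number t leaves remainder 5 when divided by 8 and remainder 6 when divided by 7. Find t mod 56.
M = 8 × 7 = 56. M₁ = 7, y₁ ≡ 7 mod 8. M₂ = 8, y₂ ≡ 1 mod 7. t = 5×7×7 + 6×8×1 ≡ 13 mod 56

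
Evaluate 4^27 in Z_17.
Using Fermat: 4^{16} ≡ 1 (mod 17). 27 ≡ 11 (mod 16). So 4^{27} ≡ 4^{11} ≡ 13 (mod 17)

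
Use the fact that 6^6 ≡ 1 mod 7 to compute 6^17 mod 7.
By Fermat: 6^{6} ≡ 1 mod 7. 17 = 2×6 + 5. So 6^{17} ≡ 6^{5} ≡ 6 mod 7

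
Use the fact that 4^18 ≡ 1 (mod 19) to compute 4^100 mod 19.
By Fermat: 4^{18} ≡ 1 (mod 19). 100 = 5×18 + 10. So 4^{100} ≡ 4^{10} ≡ 4 (mod 19)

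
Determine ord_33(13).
Powers of 13 mod 33: 13^1≡13, 13^2≡4, 13^3≡19, 13^4≡16, 13^5≡10, 13^6≡31, 13^7≡7, 13^8≡25, 13^9≡28, 13^10≡1. Order = 10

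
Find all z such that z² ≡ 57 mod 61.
The square roots of 57 mod 61 are 22 and 39. Verify: 22² = 484 ≡ 57 mod 61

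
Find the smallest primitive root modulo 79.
g = 3. Powers: [3, 9, 27, 2, 6, 18, 54, 4, 12, ...] generates all 78 non-zero residues.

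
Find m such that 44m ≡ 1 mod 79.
Since 79 is prime, by Fermat 44^(-1) ≡ 44^{77} ≡ 9 mod 79. Verify: 44 × 9 = 396 ≡ 1 mod 79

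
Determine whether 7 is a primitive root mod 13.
ord_13(7) divides 12. For each prime q|12: 7^{6}≡12, 7^{4}≡9, none ≡ 1. So 7 has order 12 and is a primitive root mod 13.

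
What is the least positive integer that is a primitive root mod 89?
g = 3. For each prime q|88: 3^{44}≡88, 3^{8}≡64, none ≡ 1, so ord_89(3) = 88 and 3 is a primitive root.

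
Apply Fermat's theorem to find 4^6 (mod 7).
By Fermat's Little Theorem, 4^{6} ≡ 1 (mod 7) since 7 is prime and gcd(4, 7) = 1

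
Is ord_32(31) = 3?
Powers of 31 mod 32: 31^1≡31, 31^2≡1. Already 31^2≡1, so the order is 2 < 3. No, the actual order is 2.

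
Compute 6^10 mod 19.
By repeated squaring mod 19: 6^{1}≡6, 6^{2}≡17, 6^{4}≡4, 6^{8}≡16. Then 6^{10} = 6^{8+2} ≡ 16 × 17 ≡ 6 mod 19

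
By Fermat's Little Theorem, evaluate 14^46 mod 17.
By Fermat: 14^{16} ≡ 1 mod 17. 46 = 2×16 + 14. So 14^{46} ≡ 14^{14} ≡ 2 mod 17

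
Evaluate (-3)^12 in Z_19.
By repeated squaring (mod 19): (-3)^{1}≡16, (-3)^{2}≡9, (-3)^{4}≡5, (-3)^{8}≡6. Then (-3)^{12} = (-3)^{8+4} ≡ 6 × 5 ≡ 11 (mod 19)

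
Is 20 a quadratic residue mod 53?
By Euler's criterion: 20^{26} ≡ 52 mod 53. Since this equals -1 (≡ 52), 20 is not a QR.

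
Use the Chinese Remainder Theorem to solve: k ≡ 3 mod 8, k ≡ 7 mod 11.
M = 8 × 11 = 88. M₁ = 11, y₁ ≡ 3 mod 8. M₂ = 8, y₂ ≡ 7 mod 11. k = 3×11×3 + 7×8×7 ≡ 51 mod 88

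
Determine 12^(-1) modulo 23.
Since 23 is prime, by Fermat 12^(-1) ≡ 12^{21} ≡ 2 mod 23. Verify: 12 × 2 = 24 ≡ 1 mod 23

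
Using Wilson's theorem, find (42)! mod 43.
By Wilson's theorem, (42)! ≡ -1 ≡ 42 mod 43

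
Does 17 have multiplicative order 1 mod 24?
Powers of 17 mod 24: 17^1≡17, 17^2≡1. 17^1≡17≢1, so ord ≠ 1. No, the actual order is 2.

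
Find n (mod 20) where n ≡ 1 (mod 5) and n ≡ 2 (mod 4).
M = 5 × 4 = 20. M₁ = 4, y₁ ≡ 4 (mod 5). M₂ = 5, y₂ ≡ 1 (mod 4). n = 1×4×4 + 2×5×1 ≡ 6 (mod 20)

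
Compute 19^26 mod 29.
By repeated squaring mod 29: 19^{1}≡19, 19^{2}≡13, 19^{4}≡24, 19^{8}≡25, 19^{16}≡16. Then 19^{26} = 19^{16+8+2} ≡ 16 × 25 × 13 ≡ 9 mod 29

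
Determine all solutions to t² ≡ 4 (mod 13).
The square roots of 4 mod 13 are 11 and 2. Verify: 11² = 121 ≡ 4 (mod 13)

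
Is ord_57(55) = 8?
Powers of 55 mod 57: 55^1≡55, 55^2≡4, 55^3≡49, 55^4≡16, 55^5≡25, 55^6≡7, 55^7≡43, 55^8≡28, 55^9≡1. 55^8≡28≢1, so ord ≠ 8. No, the actual order is 9.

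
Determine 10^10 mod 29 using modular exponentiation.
By repeated squaring (mod 29): 10^{1}≡10, 10^{2}≡13, 10^{4}≡24, 10^{8}≡25. Then 10^{10} = 10^{8+2} ≡ 25 × 13 ≡ 6 (mod 29)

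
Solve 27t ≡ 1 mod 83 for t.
Since 83 is prime, by Fermat 27^(-1) ≡ 27^{81} ≡ 40 mod 83. Verify: 27 × 40 = 1080 ≡ 1 mod 83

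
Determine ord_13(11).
Powers of 11 mod 13: 11^1≡11, 11^2≡4, 11^3≡5, 11^4≡3, 11^5≡7, 11^6≡12, 11^7≡2, 11^8≡9, 11^9≡8, 11^10≡10, 11^11≡6, 11^12≡1. ord_13(11) = 12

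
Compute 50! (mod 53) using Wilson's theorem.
(52)! = (50)! × (51) × (52) ≡ -1 (mod 53). So (50)! ≡ -1 × [(52)(51)]^(-1) ≡ 26 (mod 53)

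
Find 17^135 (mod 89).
Using Fermat: 17^{88} ≡ 1 (mod 89). 135 ≡ 47 (mod 88). So 17^{135} ≡ 17^{47} ≡ 18 (mod 89)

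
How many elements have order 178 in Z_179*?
There are φ(179-1) = φ(178) = 88 primitive roots modulo 179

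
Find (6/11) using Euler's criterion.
(6/11) = 6^{5} mod 11 = -1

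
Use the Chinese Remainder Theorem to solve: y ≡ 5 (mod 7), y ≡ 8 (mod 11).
M = 7 × 11 = 77. M₁ = 11, y₁ ≡ 2 (mod 7). M₂ = 7, y₂ ≡ 8 (mod 11). y = 5×11×2 + 8×7×8 ≡ 19 (mod 77)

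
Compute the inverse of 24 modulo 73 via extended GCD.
Extended GCD: 24(-3) + 73(1) = 1. So 24^(-1) ≡ -3 ≡ 70 mod 73. Verify: 24 × 70 = 1680 ≡ 1 mod 73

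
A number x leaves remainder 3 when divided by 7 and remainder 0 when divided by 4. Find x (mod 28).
M = 7 × 4 = 28. M₁ = 4, y₁ ≡ 2 (mod 7). M₂ = 7, y₂ ≡ 3 (mod 4). x = 3×4×2 + 0×7×3 ≡ 24 (mod 28)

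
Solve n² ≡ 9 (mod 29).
The square roots of 9 mod 29 are 26 and 3. Verify: 26² = 676 ≡ 9 (mod 29)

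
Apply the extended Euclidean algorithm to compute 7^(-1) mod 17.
Extended GCD: 7(5) + 17(-2) = 1. So 7^(-1) ≡ 5 mod 17. Verify: 7 × 5 = 35 ≡ 1 mod 17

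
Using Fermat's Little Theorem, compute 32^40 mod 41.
By Fermat's Little Theorem, 32^{40} ≡ 1 (mod 41) since 41 is prime and gcd(32, 41) = 1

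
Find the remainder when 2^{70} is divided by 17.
By Fermat: 2^{16} ≡ 1 mod 17. 70 = 4×16 + 6. So 2^{70} ≡ 2^{6} ≡ 13 mod 17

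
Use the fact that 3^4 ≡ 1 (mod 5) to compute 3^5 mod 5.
By Fermat: 3^{4} ≡ 1 (mod 5). So 3^{5} = 3^{4} · 3^{1} ≡ 3^{1} ≡ 3 (mod 5)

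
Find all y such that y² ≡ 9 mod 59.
The square roots of 9 mod 59 are 3 and 56. Verify: 3² = 9 ≡ 9 mod 59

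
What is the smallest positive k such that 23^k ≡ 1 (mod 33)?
Powers of 23 mod 33: 23^1≡23, 23^2≡1. ord_33(23) = 2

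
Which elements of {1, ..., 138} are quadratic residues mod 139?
Squares in Z_139*: {1, 4, 5, 6, 7, 9, 11, 13, 16, 20, 24, 25, 28, 29, 30, 31, 34, 35, 36, 37, 38, 41, 42, 44, 45, 46, 47, 49, 51, 52, 54, 55, 57, 63, 64, 65, 66, 67, 69, 71, 77, 78, 79, 80, 81, 83, 86, 89, 91, 96, 99, 100, 106, 107, 112, 113, 116, 117, 118, 120, 121, 122, 124, 125, 127, 129, 131, 136, 137}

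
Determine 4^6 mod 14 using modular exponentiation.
By repeated squaring mod 14: 4^{1}≡4, 4^{2}≡2, 4^{4}≡4. Then 4^{6} = 4^{4+2} ≡ 4 × 2 ≡ 8 mod 14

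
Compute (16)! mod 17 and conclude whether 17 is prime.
(16)! mod 17 = 16. Since 16 ≡ -1 (mod 17), 17 is prime.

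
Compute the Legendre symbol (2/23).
(2/23) = 2^{11} mod 23 = 1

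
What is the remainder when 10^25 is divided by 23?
Using Fermat: 10^{22} ≡ 1 mod 23. 25 ≡ 3 mod 22. So 10^{25} ≡ 10^{3} ≡ 11 mod 23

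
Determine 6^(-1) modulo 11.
Since 11 is prime, by Fermat 6^(-1) ≡ 6^{9} ≡ 2 (mod 11). Verify: 6 × 2 = 12 ≡ 1 (mod 11)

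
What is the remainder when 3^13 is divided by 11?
Using Fermat: 3^{10} ≡ 1 mod 11. 13 ≡ 3 mod 10. So 3^{13} ≡ 3^{3} ≡ 5 mod 11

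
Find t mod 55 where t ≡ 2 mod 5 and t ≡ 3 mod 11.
M = 5 × 11 = 55. M₁ = 11, y₁ ≡ 1 mod 5. M₂ = 5, y₂ ≡ 9 mod 11. t = 2×11×1 + 3×5×9 ≡ 47 mod 55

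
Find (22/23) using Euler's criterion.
(22/23) = 22^{11} mod 23 = -1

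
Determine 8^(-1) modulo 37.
Since 37 is prime, by Fermat 8^(-1) ≡ 8^{35} ≡ 14 mod 37. Verify: 8 × 14 = 112 ≡ 1 mod 37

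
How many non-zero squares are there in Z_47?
Exactly half the non-zero residues mod a prime are QRs: (47-1)/2 = 23.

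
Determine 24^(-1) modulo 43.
Since 43 is prime, by Fermat 24^(-1) ≡ 24^{41} ≡ 9 (mod 43). Verify: 24 × 9 = 216 ≡ 1 (mod 43)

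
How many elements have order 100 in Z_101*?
There are φ(101-1) = φ(100) = 40 primitive roots modulo 101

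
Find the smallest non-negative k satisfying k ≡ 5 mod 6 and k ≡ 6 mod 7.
M = 6 × 7 = 42. M₁ = 7, y₁ ≡ 1 mod 6. M₂ = 6, y₂ ≡ 6 mod 7. k = 5×7×1 + 6×6×6 ≡ 41 mod 42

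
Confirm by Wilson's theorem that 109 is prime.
(108)! mod 109 = 108. Since this equals -1 (mod 109), Wilson confirms 109 is prime.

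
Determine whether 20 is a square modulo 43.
By Euler's criterion: 20^{21} ≡ 42 (mod 43). Since this equals -1 (≡ 42), 20 is not a QR.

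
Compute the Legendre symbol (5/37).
(5/37) = 5^{18} mod 37 = -1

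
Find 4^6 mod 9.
By repeated squaring mod 9: 4^{1}≡4, 4^{2}≡7, 4^{4}≡4. Then 4^{6} = 4^{4+2} ≡ 4 × 7 ≡ 1 mod 9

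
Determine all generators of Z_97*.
There are φ(96) = 32 primitive roots mod 97: {5, 7, 10, 13, 14, 15, 17, 21, 23, 26, 29, 37, 38, 39, 40, 41, 56, 57, 58, 59, 60, 68, 71, 74, 76, 80, 82, 83, 84, 87, 90, 92}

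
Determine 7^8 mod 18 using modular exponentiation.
By repeated squaring mod 18: 7^{1}≡7, 7^{2}≡13, 7^{4}≡7, 7^{8}≡13. So 7^{8} ≡ 13 mod 18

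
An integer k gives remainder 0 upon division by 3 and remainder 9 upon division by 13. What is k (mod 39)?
M = 3 × 13 = 39. M₁ = 13, y₁ ≡ 1 (mod 3). M₂ = 3, y₂ ≡ 9 (mod 13). k = 0×13×1 + 9×3×9 ≡ 9 (mod 39)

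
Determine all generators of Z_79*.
There are φ(78) = 24 primitive roots mod 79: {3, 6, 7, 28, 29, 30, 34, 35, 37, 39, 43, 47, 48, 53, 54, 59, 60, 63, 66, 68, 70, 74, 75, 77}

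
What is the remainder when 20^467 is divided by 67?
Using Fermat: 20^{66} ≡ 1 mod 67. 467 ≡ 5 mod 66. So 20^{467} ≡ 20^{5} ≡ 13 mod 67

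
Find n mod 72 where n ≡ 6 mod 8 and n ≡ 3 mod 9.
M = 8 × 9 = 72. M₁ = 9, y₁ ≡ 1 mod 8. M₂ = 8, y₂ ≡ 8 mod 9. n = 6×9×1 + 3×8×8 ≡ 30 mod 72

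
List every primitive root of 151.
There are φ(150) = 40 primitive roots mod 151: {6, 7, 12, 13, 14, 15, 30, 35, 48, 51, 52, 54, 56, 61, 63, 71, 77, 82, 89, 93, 96, 102, 104, 106, 108, 109, 111, 112, 114, 115, 117, 120, 126, 129, 130, 133, 134, 140, 141, 146}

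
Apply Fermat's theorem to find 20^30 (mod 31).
By Fermat's Little Theorem, 20^{30} ≡ 1 (mod 31) since 31 is prime and gcd(20, 31) = 1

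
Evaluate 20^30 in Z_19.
Using Fermat: 20^{18} ≡ 1 (mod 19). 30 ≡ 12 (mod 18). So 20^{30} ≡ 20^{12} ≡ 1 (mod 19)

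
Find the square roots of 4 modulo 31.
The square roots of 4 mod 31 are 2 and 29. Verify: 2² = 4 ≡ 4 (mod 31)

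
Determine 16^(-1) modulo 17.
Since 17 is prime, by Fermat 16^(-1) ≡ 16^{15} ≡ 16 (mod 17). Verify: 16 × 16 = 256 ≡ 1 (mod 17)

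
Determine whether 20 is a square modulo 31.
By Euler's criterion: 20^{15} ≡ 1 mod 31. Since this equals 1, 20 is a QR.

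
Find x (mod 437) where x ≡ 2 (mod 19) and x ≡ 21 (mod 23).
M = 19 × 23 = 437. M₁ = 23, y₁ ≡ 5 (mod 19). M₂ = 19, y₂ ≡ 17 (mod 23). x = 2×23×5 + 21×19×17 ≡ 21 (mod 437)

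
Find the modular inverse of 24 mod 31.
Since 31 is prime, by Fermat 24^(-1) ≡ 24^{29} ≡ 22 mod 31. Verify: 24 × 22 = 528 ≡ 1 mod 31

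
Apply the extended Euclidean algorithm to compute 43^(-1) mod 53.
Extended GCD: 43(-16) + 53(13) = 1. So 43^(-1) ≡ -16 ≡ 37 mod 53. Verify: 43 × 37 = 1591 ≡ 1 mod 53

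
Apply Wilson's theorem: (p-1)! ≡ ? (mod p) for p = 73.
By Wilson's theorem, (72)! ≡ -1 ≡ 72 (mod 73)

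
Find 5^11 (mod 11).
Using Fermat: 5^{10} ≡ 1 (mod 11). 11 ≡ 1 (mod 10). So 5^{11} ≡ 5^{1} ≡ 5 (mod 11)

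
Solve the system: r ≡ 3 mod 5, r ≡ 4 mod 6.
M = 5 × 6 = 30. M₁ = 6, y₁ ≡ 1 mod 5. M₂ = 5, y₂ ≡ 5 mod 6. r = 3×6×1 + 4×5×5 ≡ 28 mod 30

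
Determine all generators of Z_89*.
There are φ(88) = 40 primitive roots mod 89: {3, 6, 7, 13, 14, 15, 19, 23, 24, 26, 27, 28, 29, 30, 31, 33, 35, 38, 41, 43, 46, 48, 51, 54, 56, 58, 59, 60, 61, 62, 63, 65, 66, 70, 74, 75, 76, 82, 83, 86}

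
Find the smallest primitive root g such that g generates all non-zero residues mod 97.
g = 5. For each prime q|96: 5^{48}≡96, 5^{32}≡35, none ≡ 1, so ord_97(5) = 96 and 5 is a primitive root.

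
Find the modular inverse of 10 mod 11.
Since 11 is prime, by Fermat 10^(-1) ≡ 10^{9} ≡ 10 (mod 11). Verify: 10 × 10 = 100 ≡ 1 (mod 11)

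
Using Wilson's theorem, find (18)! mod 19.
By Wilson's theorem, (18)! ≡ -1 ≡ 18 mod 19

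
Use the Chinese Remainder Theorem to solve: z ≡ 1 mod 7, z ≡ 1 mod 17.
M = 7 × 17 = 119. M₁ = 17, y₁ ≡ 5 mod 7. M₂ = 7, y₂ ≡ 5 mod 17. z = 1×17×5 + 1×7×5 ≡ 1 mod 119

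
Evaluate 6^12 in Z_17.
By repeated squaring (mod 17): 6^{1}≡6, 6^{2}≡2, 6^{4}≡4, 6^{8}≡16. Then 6^{12} = 6^{8+4} ≡ 16 × 4 ≡ 13 (mod 17)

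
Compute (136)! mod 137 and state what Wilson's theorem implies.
(136)! mod 137 = 136. Since this equals -1 mod 137, Wilson confirms 137 is prime.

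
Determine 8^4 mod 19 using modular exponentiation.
8^{4} = 4096 ≡ 11 mod 19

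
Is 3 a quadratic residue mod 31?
By Euler's criterion: 3^{15} ≡ 30 (mod 31). Since this equals -1 (≡ 30), 3 is not a QR.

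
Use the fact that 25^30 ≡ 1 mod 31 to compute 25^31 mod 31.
By Fermat: 25^{30} ≡ 1 mod 31. So 25^{31} = 25^{30} · 25^{1} ≡ 25^{1} ≡ 25 mod 31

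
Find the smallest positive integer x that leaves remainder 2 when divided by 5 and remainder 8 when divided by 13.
M = 5 × 13 = 65. M₁ = 13, y₁ ≡ 2 mod 5. M₂ = 5, y₂ ≡ 8 mod 13. x = 2×13×2 + 8×5×8 ≡ 47 mod 65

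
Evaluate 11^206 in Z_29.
Using Fermat: 11^{28} ≡ 1 (mod 29). 206 ≡ 10 (mod 28). So 11^{206} ≡ 11^{10} ≡ 22 (mod 29)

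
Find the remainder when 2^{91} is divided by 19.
By Fermat: 2^{18} ≡ 1 mod 19. 91 = 5×18 + 1. So 2^{91} ≡ 2^{1} ≡ 2 mod 19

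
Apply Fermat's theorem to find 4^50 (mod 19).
By Fermat: 4^{18} ≡ 1 (mod 19). 50 = 2×18 + 14. So 4^{50} ≡ 4^{14} ≡ 17 (mod 19)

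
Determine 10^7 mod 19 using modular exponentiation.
By repeated squaring mod 19: 10^{1}≡10, 10^{2}≡5, 10^{4}≡6. Then 10^{7} = 10^{4+2+1} ≡ 6 × 5 × 10 ≡ 15 mod 19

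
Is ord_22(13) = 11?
Powers of 13 mod 22: 13^1≡13, 13^2≡15, 13^3≡19, 13^4≡5, 13^5≡21, 13^6≡9, 13^7≡7, 13^8≡3, 13^9≡17, 13^10≡1. Already 13^10≡1, so the order is 10 < 11. No, the actual order is 10.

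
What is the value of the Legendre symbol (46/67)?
(46/67) = 46^{33} mod 67 = -1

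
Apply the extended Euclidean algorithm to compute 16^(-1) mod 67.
Extended GCD: 16(21) + 67(-5) = 1. So 16^(-1) ≡ 21 (mod 67). Verify: 16 × 21 = 336 ≡ 1 (mod 67)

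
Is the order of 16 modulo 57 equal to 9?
Powers of 16 mod 57: 16^1≡16, 16^2≡28, 16^3≡49, 16^4≡43, 16^5≡4, 16^6≡7, 16^7≡55, 16^8≡25, 16^9≡1. First k with 16^k≡1 is k=9. Yes, ord_57(16) = 9.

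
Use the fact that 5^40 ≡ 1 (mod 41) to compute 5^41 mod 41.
By Fermat: 5^{40} ≡ 1 (mod 41). So 5^{41} = 5^{40} · 5^{1} ≡ 5^{1} ≡ 5 (mod 41)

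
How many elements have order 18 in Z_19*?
There are φ(19-1) = φ(18) = 6 primitive roots modulo 19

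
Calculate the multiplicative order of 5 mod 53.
Powers of 5 mod 53: 5^1≡5, 5^2≡25, 5^3≡19, 5^4≡42, 5^5≡51, 5^6≡43, 5^7≡3, 5^8≡15, 5^9≡22, 5^10≡4, 5^11≡20, 5^12≡47, 5^13≡23, 5^14≡9, 5^15≡45, 5^16≡13, 5^17≡12, 5^18≡7, 5^19≡35, 5^20≡16, 5^21≡27, 5^22≡29, 5^23≡39, 5^24≡36, 5^25≡21, 5^26≡52, 5^27≡48, 5^28≡28, 5^29≡34, 5^30≡11, 5^31≡2, 5^32≡10, 5^33≡50, 5^34≡38, 5^35≡31, 5^36≡49, 5^37≡33, 5^38≡6, 5^39≡30, 5^40≡44, 5^41≡8, 5^42≡40, 5^43≡41, 5^44≡46, 5^45≡18, 5^46≡37, 5^47≡26, 5^48≡24, 5^49≡14, 5^50≡17, 5^51≡32, 5^52≡1. Order = 52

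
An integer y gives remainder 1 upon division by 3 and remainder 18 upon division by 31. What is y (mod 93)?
M = 3 × 31 = 93. M₁ = 31, y₁ ≡ 1 (mod 3). M₂ = 3, y₂ ≡ 21 (mod 31). y = 1×31×1 + 18×3×21 ≡ 49 (mod 93)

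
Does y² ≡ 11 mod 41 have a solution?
By Euler's criterion: 11^{20} ≡ 40 mod 41. Since this equals -1 (≡ 40), 11 is not a QR.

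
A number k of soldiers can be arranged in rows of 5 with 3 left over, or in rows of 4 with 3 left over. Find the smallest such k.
M = 5 × 4 = 20. M₁ = 4, y₁ ≡ 4 mod 5. M₂ = 5, y₂ ≡ 1 mod 4. k = 3×4×4 + 3×5×1 ≡ 3 mod 20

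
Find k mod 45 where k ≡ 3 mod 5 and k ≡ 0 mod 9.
M = 5 × 9 = 45. M₁ = 9, y₁ ≡ 4 mod 5. M₂ = 5, y₂ ≡ 2 mod 9. k = 3×9×4 + 0×5×2 ≡ 18 mod 45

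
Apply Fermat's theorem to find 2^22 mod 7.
By Fermat: 2^{6} ≡ 1 mod 7. 22 = 3×6 + 4. So 2^{22} ≡ 2^{4} ≡ 2 mod 7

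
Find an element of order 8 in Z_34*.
9 has order 8 mod 34 since 9^{8} ≡ 1 mod 34 and no smaller power works.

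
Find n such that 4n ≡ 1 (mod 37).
Since 37 is prime, by Fermat 4^(-1) ≡ 4^{35} ≡ 28 (mod 37). Verify: 4 × 28 = 112 ≡ 1 (mod 37)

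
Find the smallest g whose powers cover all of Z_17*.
g = 3. For each prime q|16: 3^{8}≡16, none ≡ 1, so ord_17(3) = 16 and 3 is a primitive root.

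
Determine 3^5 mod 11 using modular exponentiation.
By repeated squaring (mod 11): 3^{1}≡3, 3^{2}≡9, 3^{4}≡4. Then 3^{5} = 3^{4+1} ≡ 4 × 3 ≡ 1 (mod 11)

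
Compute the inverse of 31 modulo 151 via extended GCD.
Extended GCD: 31(39) + 151(-8) = 1. So 31^(-1) ≡ 39 (mod 151). Verify: 31 × 39 = 1209 ≡ 1 (mod 151)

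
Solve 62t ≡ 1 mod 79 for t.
Since 79 is prime, by Fermat 62^(-1) ≡ 62^{77} ≡ 65 mod 79. Verify: 62 × 65 = 4030 ≡ 1 mod 79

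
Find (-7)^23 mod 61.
By repeated squaring mod 61: (-7)^{1}≡54, (-7)^{2}≡49, (-7)^{4}≡22, (-7)^{8}≡57, (-7)^{16}≡16. Then (-7)^{23} = (-7)^{16+4+2+1} ≡ 16 × 22 × 49 × 54 ≡ 44 mod 61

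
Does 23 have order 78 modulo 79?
23^{3} ≡ 1 mod 79 and 3 < 78, so ord_79(23) = 3 ≠ 78 and 23 is not a primitive root.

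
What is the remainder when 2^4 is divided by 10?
2^{4} = 16 ≡ 6 mod 10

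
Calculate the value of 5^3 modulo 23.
5^{3} = 125 ≡ 10 mod 23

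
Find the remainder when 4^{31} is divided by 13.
By Fermat: 4^{12} ≡ 1 (mod 13). 31 = 2×12 + 7. So 4^{31} ≡ 4^{7} ≡ 4 (mod 13)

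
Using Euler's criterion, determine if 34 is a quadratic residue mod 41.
By Euler's criterion: 34^{20} ≡ 40 (mod 41). Since this equals -1 (≡ 40), 34 is not a QR.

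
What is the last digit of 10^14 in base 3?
Using Fermat: 10^{2} ≡ 1 (mod 3). 14 ≡ 0 (mod 2). So 10^{14} ≡ 10^{0} ≡ 1 (mod 3)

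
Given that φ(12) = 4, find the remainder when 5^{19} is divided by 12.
By Euler: 5^{4} ≡ 1 (mod 12) since gcd(5, 12) = 1. 19 = 4×4 + 3. So 5^{19} ≡ 5^{3} ≡ 5 (mod 12)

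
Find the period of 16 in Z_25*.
Powers of 16 mod 25: 16^1≡16, 16^2≡6, 16^3≡21, 16^4≡11, 16^5≡1. Order = 5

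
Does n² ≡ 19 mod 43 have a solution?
By Euler's criterion: 19^{21} ≡ 42 mod 43. Since this equals -1 (≡ 42), 19 is not a QR.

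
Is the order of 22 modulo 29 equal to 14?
Powers of 22 mod 29: 22^1≡22, 22^2≡20, 22^3≡5, 22^4≡23, 22^5≡13, 22^6≡25, 22^7≡28, 22^8≡7, 22^9≡9, 22^10≡24, 22^11≡6, 22^12≡16, 22^13≡4, 22^14≡1. First k with 22^k≡1 is k=14. Yes, ord_29(22) = 14.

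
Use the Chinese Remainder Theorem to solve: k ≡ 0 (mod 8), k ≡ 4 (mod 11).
M = 8 × 11 = 88. M₁ = 11, y₁ ≡ 3 (mod 8). M₂ = 8, y₂ ≡ 7 (mod 11). k = 0×11×3 + 4×8×7 ≡ 48 (mod 88)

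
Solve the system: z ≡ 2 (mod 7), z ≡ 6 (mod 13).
M = 7 × 13 = 91. M₁ = 13, y₁ ≡ 6 (mod 7). M₂ = 7, y₂ ≡ 2 (mod 13). z = 2×13×6 + 6×7×2 ≡ 58 (mod 91)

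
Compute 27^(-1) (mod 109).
Since 109 is prime, by Fermat 27^(-1) ≡ 27^{107} ≡ 105 (mod 109). Verify: 27 × 105 = 2835 ≡ 1 (mod 109)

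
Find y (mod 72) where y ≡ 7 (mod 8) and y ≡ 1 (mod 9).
M = 8 × 9 = 72. M₁ = 9, y₁ ≡ 1 (mod 8). M₂ = 8, y₂ ≡ 8 (mod 9). y = 7×9×1 + 1×8×8 ≡ 55 (mod 72)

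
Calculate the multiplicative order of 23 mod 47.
Powers of 23 mod 47: 23^1≡23, 23^2≡12, 23^3≡41, 23^4≡3, 23^5≡22, 23^6≡36, 23^7≡29, 23^8≡9, 23^9≡19, 23^10≡14, 23^11≡40, 23^12≡27, 23^13≡10, 23^14≡42, 23^15≡26, 23^16≡34, 23^17≡30, 23^18≡32, 23^19≡31, 23^20≡8, 23^21≡43, 23^22≡2, 23^23≡46, 23^24≡24, 23^25≡35, 23^26≡6, 23^27≡44, 23^28≡25, 23^29≡11, 23^30≡18, 23^31≡38, 23^32≡28, 23^33≡33, 23^34≡7, 23^35≡20, 23^36≡37, 23^37≡5, 23^38≡21, 23^39≡13, 23^40≡17, 23^41≡15, 23^42≡16, 23^43≡39, 23^44≡4, 23^45≡45, 23^46≡1. ord_47(23) = 46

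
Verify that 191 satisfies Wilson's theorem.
(190)! mod 191 = 190. Since this equals -1 mod 191, Wilson confirms 191 is prime.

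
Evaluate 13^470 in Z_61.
Using Fermat: 13^{60} ≡ 1 (mod 61). 470 ≡ 50 (mod 60). So 13^{470} ≡ 13^{50} ≡ 47 (mod 61)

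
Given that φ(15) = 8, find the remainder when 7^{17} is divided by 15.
By Euler: 7^{8} ≡ 1 (mod 15) since gcd(7, 15) = 1. 17 = 2×8 + 1. So 7^{17} ≡ 7^{1} ≡ 7 (mod 15)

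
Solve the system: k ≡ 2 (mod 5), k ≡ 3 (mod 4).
M = 5 × 4 = 20. M₁ = 4, y₁ ≡ 4 (mod 5). M₂ = 5, y₂ ≡ 1 (mod 4). k = 2×4×4 + 3×5×1 ≡ 7 (mod 20)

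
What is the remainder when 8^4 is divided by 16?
8^{4} = 4096 ≡ 0 mod 16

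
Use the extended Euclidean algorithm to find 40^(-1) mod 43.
Extended GCD: 40(14) + 43(-13) = 1. So 40^(-1) ≡ 14 mod 43. Verify: 40 × 14 = 560 ≡ 1 mod 43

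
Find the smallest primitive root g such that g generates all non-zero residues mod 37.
g = 2. Powers: [2, 4, 8, 16, 32, 27, ...] generates all 36 non-zero residues.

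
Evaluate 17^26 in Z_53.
By repeated squaring mod 53: 17^{1}≡17, 17^{2}≡24, 17^{4}≡46, 17^{8}≡49, 17^{16}≡16. Then 17^{26} = 17^{16+8+2} ≡ 16 × 49 × 24 ≡ 1 mod 53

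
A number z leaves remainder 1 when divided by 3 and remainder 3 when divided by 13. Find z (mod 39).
M = 3 × 13 = 39. M₁ = 13, y₁ ≡ 1 (mod 3). M₂ = 3, y₂ ≡ 9 (mod 13). z = 1×13×1 + 3×3×9 ≡ 16 (mod 39)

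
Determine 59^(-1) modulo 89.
Since 89 is prime, by Fermat 59^(-1) ≡ 59^{87} ≡ 86 (mod 89). Verify: 59 × 86 = 5074 ≡ 1 (mod 89)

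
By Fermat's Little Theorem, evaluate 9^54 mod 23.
By Fermat: 9^{22} ≡ 1 mod 23. 54 = 2×22 + 10. So 9^{54} ≡ 9^{10} ≡ 18 mod 23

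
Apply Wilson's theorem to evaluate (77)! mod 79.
(78)! = (77)! × (78) ≡ -1 mod 79. So (77)! ≡ -1 × (78)^(-1) ≡ (-1)×(-1) = 1 mod 79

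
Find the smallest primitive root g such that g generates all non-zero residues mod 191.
g = 19. For each prime q|190: 19^{95}≡190, 19^{38}≡39, 19^{10}≡52, none ≡ 1, so ord_191(19) = 190 and 19 is a primitive root.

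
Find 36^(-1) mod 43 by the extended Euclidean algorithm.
Extended GCD: 36(6) + 43(-5) = 1. So 36^(-1) ≡ 6 mod 43. Verify: 36 × 6 = 216 ≡ 1 mod 43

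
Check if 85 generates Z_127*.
ord_127(85) divides 126. For each prime q|126: 85^{63}≡126, 85^{42}≡19, 85^{18}≡32, none ≡ 1. So 85 has order 126 and is a primitive root mod 127.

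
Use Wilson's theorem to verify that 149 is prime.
(148)! mod 149 = 148. Since this equals -1 (mod 149), Wilson confirms 149 is prime.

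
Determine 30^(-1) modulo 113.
Since 113 is prime, by Fermat 30^(-1) ≡ 30^{111} ≡ 49 (mod 113). Verify: 30 × 49 = 1470 ≡ 1 (mod 113)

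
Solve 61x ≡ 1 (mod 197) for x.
Since 197 is prime, by Fermat 61^(-1) ≡ 61^{195} ≡ 42 (mod 197). Verify: 61 × 42 = 2562 ≡ 1 (mod 197)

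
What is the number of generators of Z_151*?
Number of primitive roots mod 151 = φ(p-1) = φ(150) = 40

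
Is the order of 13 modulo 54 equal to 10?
Powers of 13 mod 54: 13^1≡13, 13^2≡7, 13^3≡37, 13^4≡49, 13^5≡43, 13^6≡19, 13^7≡31, 13^8≡25, 13^9≡1. Already 13^9≡1, so the order is 9 < 10. No, the actual order is 9.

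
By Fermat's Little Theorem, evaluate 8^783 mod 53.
By Fermat: 8^{52} ≡ 1 (mod 53). 783 ≡ 3 (mod 52). So 8^{783} ≡ 8^{3} ≡ 35 (mod 53)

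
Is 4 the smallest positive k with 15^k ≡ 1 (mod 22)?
Powers of 15 mod 22: 15^1≡15, 15^2≡5, 15^3≡9, 15^4≡3, 15^5≡1. 15^4≡3≢1, so ord ≠ 4. No, the actual order is 5.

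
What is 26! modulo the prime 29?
(28)! = (26)! × (27) × (28) ≡ -1 mod 29. So (26)! ≡ -1 × [(28)(27)]^(-1) ≡ 14 mod 29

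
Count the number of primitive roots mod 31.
Number of primitive roots mod 31 = φ(p-1) = φ(30) = 8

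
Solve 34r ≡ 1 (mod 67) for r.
Since 67 is prime, by Fermat 34^(-1) ≡ 34^{65} ≡ 2 (mod 67). Verify: 34 × 2 = 68 ≡ 1 (mod 67)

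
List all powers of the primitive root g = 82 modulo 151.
82^1, 82^2, ..., 82^{150} mod 151: [82, 80, 67, 58, 75, 110, 111, 42, 122, 38, 96, 20, 130, 90, 132, 103, 141, 86, 106, 85, 24, 5, 108, 98, 33, 139, 73, 97, 102, 59, 6, 39, 27, 100, 46, 148, 56, 62, 101, 128, 77, 123, 120, 25, 87, 37, 14, 91, 63, 32, 57, 144, 30, 44, 135, 47, 79, 136, 129, 8, 52, 36, 83, 11, 147, 125, 133, 34, 70, 2, 13, 9, 134, 116, 150, 69, 71, 84, 93, 76, 41, 40, 109, 29, 113, 55, 131, 21, 61, 19, 48, 10, 65, 45, 66, 127, 146, 43, 53, 118, 12, 78, 54, 49, 92, 145, 112, 124, 51, 105, 3, 95, 89, 50, 23, 74, 28, 31, 126, 64, 114, 137, 60, 88, 119, 94, 7, 121, 107, 16, 104, 72, 15, 22, 143, 99, 115, 68, 140, 4, 26, 18, 117, 81, 149, 138, 142, 17, 35, 1]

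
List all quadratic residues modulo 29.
QRs mod 29: {1, 4, 5, 6, 7, 9, 13, 16, 20, 22, 23, 24, 25, 28}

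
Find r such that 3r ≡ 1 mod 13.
Since 13 is prime, by Fermat 3^(-1) ≡ 3^{11} ≡ 9 mod 13. Verify: 3 × 9 = 27 ≡ 1 mod 13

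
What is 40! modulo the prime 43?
(42)! = (40)! × (41) × (42) ≡ -1 mod 43. So (40)! ≡ -1 × [(42)(41)]^(-1) ≡ 21 mod 43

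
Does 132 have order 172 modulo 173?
132^{43} ≡ 1 mod 173 and 43 < 172, so ord_173(132) = 43 ≠ 172 and 132 is not a primitive root.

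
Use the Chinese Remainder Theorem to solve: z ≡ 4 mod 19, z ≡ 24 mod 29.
M = 19 × 29 = 551. M₁ = 29, y₁ ≡ 2 mod 19. M₂ = 19, y₂ ≡ 26 mod 29. z = 4×29×2 + 24×19×26 ≡ 517 mod 551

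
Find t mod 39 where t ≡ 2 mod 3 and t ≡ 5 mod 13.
M = 3 × 13 = 39. M₁ = 13, y₁ ≡ 1 mod 3. M₂ = 3, y₂ ≡ 9 mod 13. t = 2×13×1 + 5×3×9 ≡ 5 mod 39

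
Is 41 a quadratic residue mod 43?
By Euler's criterion: 41^{21} ≡ 1 mod 43. Since this equals 1, 41 is a QR.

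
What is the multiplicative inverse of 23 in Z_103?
Since 103 is prime, by Fermat 23^(-1) ≡ 23^{101} ≡ 9 (mod 103). Verify: 23 × 9 = 207 ≡ 1 (mod 103)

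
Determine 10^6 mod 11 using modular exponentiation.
By repeated squaring mod 11: 10^{1}≡10, 10^{2}≡1, 10^{4}≡1. Then 10^{6} = 10^{4+2} ≡ 1 × 1 ≡ 1 mod 11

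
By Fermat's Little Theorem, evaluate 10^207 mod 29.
By Fermat: 10^{28} ≡ 1 (mod 29). 207 ≡ 11 (mod 28). So 10^{207} ≡ 10^{11} ≡ 2 (mod 29)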